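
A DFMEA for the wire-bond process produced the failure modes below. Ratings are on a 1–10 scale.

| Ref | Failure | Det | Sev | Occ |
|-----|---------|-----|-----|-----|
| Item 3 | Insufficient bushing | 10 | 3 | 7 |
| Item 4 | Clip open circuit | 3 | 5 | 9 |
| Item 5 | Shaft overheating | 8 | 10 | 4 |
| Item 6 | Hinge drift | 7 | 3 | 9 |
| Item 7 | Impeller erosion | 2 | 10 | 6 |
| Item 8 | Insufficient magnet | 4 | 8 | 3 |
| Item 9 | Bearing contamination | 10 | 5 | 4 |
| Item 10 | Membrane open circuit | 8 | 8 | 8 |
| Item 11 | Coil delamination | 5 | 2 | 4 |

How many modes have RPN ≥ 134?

6

RPN = Severity × Occurrence × Detection:
  Item 3: 3 × 7 × 10 = 210
  Item 4: 5 × 9 × 3 = 135
  Item 5: 10 × 4 × 8 = 320
  Item 6: 3 × 9 × 7 = 189
  Item 7: 10 × 6 × 2 = 120
  Item 8: 8 × 3 × 4 = 96
  Item 9: 5 × 4 × 10 = 200
  Item 10: 8 × 8 × 8 = 512
  Item 11: 2 × 4 × 5 = 40
Modes with RPN ≥ 134: Item 3 (210), Item 4 (135), Item 5 (320), Item 6 (189), Item 9 (200), Item 10 (512) → 6.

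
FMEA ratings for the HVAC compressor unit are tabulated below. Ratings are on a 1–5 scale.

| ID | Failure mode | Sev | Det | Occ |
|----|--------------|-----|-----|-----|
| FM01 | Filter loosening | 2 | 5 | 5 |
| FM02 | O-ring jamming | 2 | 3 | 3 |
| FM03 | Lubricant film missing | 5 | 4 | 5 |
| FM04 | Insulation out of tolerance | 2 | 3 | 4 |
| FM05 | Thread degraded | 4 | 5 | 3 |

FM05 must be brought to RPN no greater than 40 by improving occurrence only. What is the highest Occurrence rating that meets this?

FM05: S=4, O=3, D=5 → current RPN = 60.
Fixed product = 20. Need 20 × O ≤ 40, so O ≤ 40/20 = 2.00.
Maximum integer Occurrence rating = 2 (gives RPN 40; O=3 would give 60 > 40).

2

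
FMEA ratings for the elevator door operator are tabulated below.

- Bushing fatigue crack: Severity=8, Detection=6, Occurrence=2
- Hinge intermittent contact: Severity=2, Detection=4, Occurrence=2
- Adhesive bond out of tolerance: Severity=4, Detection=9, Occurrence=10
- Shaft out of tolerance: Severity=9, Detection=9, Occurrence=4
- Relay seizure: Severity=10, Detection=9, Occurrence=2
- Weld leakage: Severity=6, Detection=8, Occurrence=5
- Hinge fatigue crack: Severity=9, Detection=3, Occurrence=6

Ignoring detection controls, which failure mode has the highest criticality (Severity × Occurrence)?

Hinge fatigue crack

Criticality = Severity × Occurrence:
  Bushing fatigue crack: 8 × 2 = 16
  Hinge intermittent contact: 2 × 2 = 4
  Adhesive bond out of tolerance: 4 × 10 = 40
  Shaft out of tolerance: 9 × 4 = 36
  Relay seizure: 10 × 2 = 20
  Weld leakage: 6 × 5 = 30
  Hinge fatigue crack: 9 × 6 = 54
Highest criticality is 54 → Hinge fatigue crack.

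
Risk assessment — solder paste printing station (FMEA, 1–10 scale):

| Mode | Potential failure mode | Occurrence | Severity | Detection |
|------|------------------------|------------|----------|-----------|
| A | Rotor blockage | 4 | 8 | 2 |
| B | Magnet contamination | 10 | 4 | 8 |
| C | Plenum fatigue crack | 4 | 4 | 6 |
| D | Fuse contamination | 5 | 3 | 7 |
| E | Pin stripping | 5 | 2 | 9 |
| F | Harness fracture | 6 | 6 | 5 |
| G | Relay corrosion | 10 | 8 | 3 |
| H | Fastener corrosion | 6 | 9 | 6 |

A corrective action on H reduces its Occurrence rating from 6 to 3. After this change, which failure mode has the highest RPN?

RPN = Severity × Occurrence × Detection:
  A: 8 × 4 × 2 = 64
  B: 4 × 10 × 8 = 320
  C: 4 × 4 × 6 = 96
  D: 3 × 5 × 7 = 105
  E: 2 × 5 × 9 = 90
  F: 6 × 6 × 5 = 180
  G: 8 × 10 × 3 = 240
  H: 9 × 6 × 6 = 324
After action: H → 9 × 3 × 6 = 162.
Revised RPNs: B=320, G=240, F=180, H=162, D=105, C=96, E=90, A=64.
Highest is now B (320).

B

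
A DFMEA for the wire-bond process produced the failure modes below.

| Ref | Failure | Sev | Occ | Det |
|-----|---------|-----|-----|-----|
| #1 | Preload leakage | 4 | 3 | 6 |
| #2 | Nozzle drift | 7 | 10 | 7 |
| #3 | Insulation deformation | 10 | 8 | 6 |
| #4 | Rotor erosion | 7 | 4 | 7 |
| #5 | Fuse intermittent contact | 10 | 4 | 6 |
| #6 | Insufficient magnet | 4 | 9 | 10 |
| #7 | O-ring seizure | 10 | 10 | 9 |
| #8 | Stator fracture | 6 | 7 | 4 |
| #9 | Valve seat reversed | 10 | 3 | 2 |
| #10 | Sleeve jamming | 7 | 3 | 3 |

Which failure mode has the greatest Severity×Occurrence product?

#7

Criticality = Severity × Occurrence:
  #1: 4 × 3 = 12
  #2: 7 × 10 = 70
  #3: 10 × 8 = 80
  #4: 7 × 4 = 28
  #5: 10 × 4 = 40
  #6: 4 × 9 = 36
  #7: 10 × 10 = 100
  #8: 6 × 7 = 42
  #9: 10 × 3 = 30
  #10: 7 × 3 = 21
Highest criticality is 100 → #7.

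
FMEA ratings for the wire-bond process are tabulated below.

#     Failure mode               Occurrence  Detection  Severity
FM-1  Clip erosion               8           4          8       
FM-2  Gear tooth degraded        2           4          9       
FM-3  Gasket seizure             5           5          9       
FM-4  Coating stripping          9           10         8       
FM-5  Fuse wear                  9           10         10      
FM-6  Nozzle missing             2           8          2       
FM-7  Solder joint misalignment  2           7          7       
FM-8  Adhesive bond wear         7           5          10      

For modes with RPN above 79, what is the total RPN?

2549

RPN = Severity × Occurrence × Detection:
  FM-1: 8 × 8 × 4 = 256
  FM-2: 9 × 2 × 4 = 72
  FM-3: 9 × 5 × 5 = 225
  FM-4: 8 × 9 × 10 = 720
  FM-5: 10 × 9 × 10 = 900
  FM-6: 2 × 2 × 8 = 32
  FM-7: 7 × 2 × 7 = 98
  FM-8: 10 × 7 × 5 = 350
RPN > 79: FM-1 (256), FM-3 (225), FM-4 (720), FM-5 (900), FM-7 (98), FM-8 (350).
Sum: 256 + 225 + 720 + 900 + 98 + 350 = 2549.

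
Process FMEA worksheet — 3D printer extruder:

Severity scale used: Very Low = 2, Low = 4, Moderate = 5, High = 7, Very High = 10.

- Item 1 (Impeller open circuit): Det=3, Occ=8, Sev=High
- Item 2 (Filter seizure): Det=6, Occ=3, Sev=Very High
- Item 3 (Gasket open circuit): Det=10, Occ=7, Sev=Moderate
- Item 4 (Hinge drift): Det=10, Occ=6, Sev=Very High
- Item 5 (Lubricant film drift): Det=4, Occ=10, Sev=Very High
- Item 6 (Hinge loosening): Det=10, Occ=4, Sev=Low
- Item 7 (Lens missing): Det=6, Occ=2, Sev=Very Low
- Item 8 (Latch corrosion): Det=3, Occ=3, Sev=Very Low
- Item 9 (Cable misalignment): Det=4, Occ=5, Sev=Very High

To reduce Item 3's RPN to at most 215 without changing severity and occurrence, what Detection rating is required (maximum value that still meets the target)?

Item 3: S=5, O=7, D=10 → current RPN = 350.
Fixed product = 35. Need 35 × D ≤ 215, so D ≤ 215/35 = 6.14.
Maximum integer Detection rating = 6 (gives RPN 210; D=7 would give 245 > 215).

6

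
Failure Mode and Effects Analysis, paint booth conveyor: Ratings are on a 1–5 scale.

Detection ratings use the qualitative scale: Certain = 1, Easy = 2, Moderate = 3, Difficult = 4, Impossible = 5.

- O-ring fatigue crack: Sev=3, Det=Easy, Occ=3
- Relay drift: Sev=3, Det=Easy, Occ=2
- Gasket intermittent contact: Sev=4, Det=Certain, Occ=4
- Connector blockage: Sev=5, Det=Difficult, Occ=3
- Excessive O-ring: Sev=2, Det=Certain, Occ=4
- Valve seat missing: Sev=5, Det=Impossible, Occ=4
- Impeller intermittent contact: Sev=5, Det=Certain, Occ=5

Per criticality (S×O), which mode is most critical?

Criticality = Severity × Occurrence:
  O-ring fatigue crack: 3 × 3 = 9
  Relay drift: 3 × 2 = 6
  Gasket intermittent contact: 4 × 4 = 16
  Connector blockage: 5 × 3 = 15
  Excessive O-ring: 2 × 4 = 8
  Valve seat missing: 5 × 4 = 20
  Impeller intermittent contact: 5 × 5 = 25
Highest criticality is 25 → Impeller intermittent contact.

Impeller intermittent contact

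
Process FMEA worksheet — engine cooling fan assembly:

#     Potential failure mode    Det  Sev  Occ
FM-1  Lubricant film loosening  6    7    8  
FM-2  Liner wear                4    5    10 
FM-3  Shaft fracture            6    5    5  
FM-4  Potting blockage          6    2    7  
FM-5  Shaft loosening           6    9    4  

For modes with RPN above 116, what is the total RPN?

RPN = Severity × Occurrence × Detection:
  FM-1: 7 × 8 × 6 = 336
  FM-2: 5 × 10 × 4 = 200
  FM-3: 5 × 5 × 6 = 150
  FM-4: 2 × 7 × 6 = 84
  FM-5: 9 × 4 × 6 = 216
RPN > 116: FM-1 (336), FM-2 (200), FM-3 (150), FM-5 (216).
Sum: 336 + 200 + 150 + 216 = 902.

902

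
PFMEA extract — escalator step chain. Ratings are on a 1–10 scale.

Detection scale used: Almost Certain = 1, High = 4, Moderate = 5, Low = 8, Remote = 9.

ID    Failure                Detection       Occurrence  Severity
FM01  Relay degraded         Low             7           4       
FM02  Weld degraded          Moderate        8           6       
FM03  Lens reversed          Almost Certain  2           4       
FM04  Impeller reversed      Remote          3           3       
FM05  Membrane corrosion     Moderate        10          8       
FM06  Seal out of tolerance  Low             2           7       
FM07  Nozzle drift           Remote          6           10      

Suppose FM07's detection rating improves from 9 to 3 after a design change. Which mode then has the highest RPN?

FM05

RPN = Severity × Occurrence × Detection:
  FM01: 4 × 7 × 8 = 224
  FM02: 6 × 8 × 5 = 240
  FM03: 4 × 2 × 1 = 8
  FM04: 3 × 3 × 9 = 81
  FM05: 8 × 10 × 5 = 400
  FM06: 7 × 2 × 8 = 112
  FM07: 10 × 6 × 9 = 540
After action: FM07 → 10 × 6 × 3 = 180.
Revised RPNs: FM05=400, FM02=240, FM01=224, FM07=180, FM06=112, FM04=81, FM03=8.
Highest is now FM05 (400).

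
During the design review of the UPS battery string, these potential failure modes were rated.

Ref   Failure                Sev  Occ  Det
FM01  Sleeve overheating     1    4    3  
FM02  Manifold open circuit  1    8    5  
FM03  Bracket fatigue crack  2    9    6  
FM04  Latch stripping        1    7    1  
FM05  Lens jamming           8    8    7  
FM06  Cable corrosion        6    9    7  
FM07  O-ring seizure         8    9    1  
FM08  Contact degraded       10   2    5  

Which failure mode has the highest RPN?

FM05

RPN = Severity × Occurrence × Detection:
  FM01: 1 × 4 × 3 = 12
  FM02: 1 × 8 × 5 = 40
  FM03: 2 × 9 × 6 = 108
  FM04: 1 × 7 × 1 = 7
  FM05: 8 × 8 × 7 = 448
  FM06: 6 × 9 × 7 = 378
  FM07: 8 × 9 × 1 = 72
  FM08: 10 × 2 × 5 = 100
Highest RPN is 448 → FM05.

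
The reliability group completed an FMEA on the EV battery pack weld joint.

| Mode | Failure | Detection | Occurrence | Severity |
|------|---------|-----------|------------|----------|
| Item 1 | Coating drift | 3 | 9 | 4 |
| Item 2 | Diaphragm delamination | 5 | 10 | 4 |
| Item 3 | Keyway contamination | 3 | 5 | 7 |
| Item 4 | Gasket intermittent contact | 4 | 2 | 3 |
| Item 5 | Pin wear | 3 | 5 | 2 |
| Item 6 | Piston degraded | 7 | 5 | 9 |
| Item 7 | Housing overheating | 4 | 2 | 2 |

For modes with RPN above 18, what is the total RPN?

RPN = Severity × Occurrence × Detection:
  Item 1: 4 × 9 × 3 = 108
  Item 2: 4 × 10 × 5 = 200
  Item 3: 7 × 5 × 3 = 105
  Item 4: 3 × 2 × 4 = 24
  Item 5: 2 × 5 × 3 = 30
  Item 6: 9 × 5 × 7 = 315
  Item 7: 2 × 2 × 4 = 16
RPN > 18: Item 1 (108), Item 2 (200), Item 3 (105), Item 4 (24), Item 5 (30), Item 6 (315).
Sum: 108 + 200 + 105 + 24 + 30 + 315 = 782.

782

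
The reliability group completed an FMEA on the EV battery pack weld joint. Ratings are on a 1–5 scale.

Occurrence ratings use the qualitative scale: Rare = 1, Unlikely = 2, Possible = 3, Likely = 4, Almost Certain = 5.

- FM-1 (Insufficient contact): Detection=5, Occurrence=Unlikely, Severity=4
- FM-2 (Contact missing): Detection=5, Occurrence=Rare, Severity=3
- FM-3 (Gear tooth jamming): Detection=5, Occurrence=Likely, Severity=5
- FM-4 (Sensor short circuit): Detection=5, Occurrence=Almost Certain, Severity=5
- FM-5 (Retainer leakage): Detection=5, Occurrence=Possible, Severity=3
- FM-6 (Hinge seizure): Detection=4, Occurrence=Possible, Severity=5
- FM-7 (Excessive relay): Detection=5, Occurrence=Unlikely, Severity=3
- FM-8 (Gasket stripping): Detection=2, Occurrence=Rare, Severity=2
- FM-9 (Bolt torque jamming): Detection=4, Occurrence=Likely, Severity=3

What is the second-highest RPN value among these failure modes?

RPN = Severity × Occurrence × Detection:
  FM-1: 4 × 2 × 5 = 40
  FM-2: 3 × 1 × 5 = 15
  FM-3: 5 × 4 × 5 = 100
  FM-4: 5 × 5 × 5 = 125
  FM-5: 3 × 3 × 5 = 45
  FM-6: 5 × 3 × 4 = 60
  FM-7: 3 × 2 × 5 = 30
  FM-8: 2 × 1 × 2 = 4
  FM-9: 3 × 4 × 4 = 48
Sorted descending: 125, 100, 60, 48, 45, 40, 30, 15, 4.
The second-highest RPN is 100 (FM-3).

100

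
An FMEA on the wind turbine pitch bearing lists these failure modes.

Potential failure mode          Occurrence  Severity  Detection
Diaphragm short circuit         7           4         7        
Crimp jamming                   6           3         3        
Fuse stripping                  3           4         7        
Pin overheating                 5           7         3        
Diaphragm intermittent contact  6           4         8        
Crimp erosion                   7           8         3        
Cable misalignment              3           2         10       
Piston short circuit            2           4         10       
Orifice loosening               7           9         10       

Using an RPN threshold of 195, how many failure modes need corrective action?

2

RPN = Severity × Occurrence × Detection:
  Diaphragm short circuit: 4 × 7 × 7 = 196
  Crimp jamming: 3 × 6 × 3 = 54
  Fuse stripping: 4 × 3 × 7 = 84
  Pin overheating: 7 × 5 × 3 = 105
  Diaphragm intermittent contact: 4 × 6 × 8 = 192
  Crimp erosion: 8 × 7 × 3 = 168
  Cable misalignment: 2 × 3 × 10 = 60
  Piston short circuit: 4 × 2 × 10 = 80
  Orifice loosening: 9 × 7 × 10 = 630
Modes with RPN ≥ 195: Diaphragm short circuit (196), Orifice loosening (630) → 2.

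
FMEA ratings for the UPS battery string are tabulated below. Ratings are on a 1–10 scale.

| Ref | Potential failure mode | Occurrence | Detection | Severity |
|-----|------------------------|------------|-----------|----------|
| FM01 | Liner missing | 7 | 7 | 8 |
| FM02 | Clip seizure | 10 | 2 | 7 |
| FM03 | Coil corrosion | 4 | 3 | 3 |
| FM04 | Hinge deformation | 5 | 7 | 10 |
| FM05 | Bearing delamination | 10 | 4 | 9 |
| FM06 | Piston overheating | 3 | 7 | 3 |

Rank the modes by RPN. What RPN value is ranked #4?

RPN = Severity × Occurrence × Detection:
  FM01: 8 × 7 × 7 = 392
  FM02: 7 × 10 × 2 = 140
  FM03: 3 × 4 × 3 = 36
  FM04: 10 × 5 × 7 = 350
  FM05: 9 × 10 × 4 = 360
  FM06: 3 × 3 × 7 = 63
Sorted descending: 392, 360, 350, 140, 63, 36.
The fourth-highest RPN is 140 (FM02).

140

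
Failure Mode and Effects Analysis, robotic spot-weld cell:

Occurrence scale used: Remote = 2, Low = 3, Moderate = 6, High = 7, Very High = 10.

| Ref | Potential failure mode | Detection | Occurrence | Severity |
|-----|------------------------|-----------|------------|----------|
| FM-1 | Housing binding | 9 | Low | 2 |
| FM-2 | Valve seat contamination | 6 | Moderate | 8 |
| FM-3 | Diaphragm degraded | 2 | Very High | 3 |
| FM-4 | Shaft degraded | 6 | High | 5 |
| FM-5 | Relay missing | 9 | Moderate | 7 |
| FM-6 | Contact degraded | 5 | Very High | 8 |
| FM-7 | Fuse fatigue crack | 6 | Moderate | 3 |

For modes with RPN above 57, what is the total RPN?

1444

RPN = Severity × Occurrence × Detection:
  FM-1: 2 × 3 × 9 = 54
  FM-2: 8 × 6 × 6 = 288
  FM-3: 3 × 10 × 2 = 60
  FM-4: 5 × 7 × 6 = 210
  FM-5: 7 × 6 × 9 = 378
  FM-6: 8 × 10 × 5 = 400
  FM-7: 3 × 6 × 6 = 108
RPN > 57: FM-2 (288), FM-3 (60), FM-4 (210), FM-5 (378), FM-6 (400), FM-7 (108).
Sum: 288 + 60 + 210 + 378 + 400 + 108 = 1444.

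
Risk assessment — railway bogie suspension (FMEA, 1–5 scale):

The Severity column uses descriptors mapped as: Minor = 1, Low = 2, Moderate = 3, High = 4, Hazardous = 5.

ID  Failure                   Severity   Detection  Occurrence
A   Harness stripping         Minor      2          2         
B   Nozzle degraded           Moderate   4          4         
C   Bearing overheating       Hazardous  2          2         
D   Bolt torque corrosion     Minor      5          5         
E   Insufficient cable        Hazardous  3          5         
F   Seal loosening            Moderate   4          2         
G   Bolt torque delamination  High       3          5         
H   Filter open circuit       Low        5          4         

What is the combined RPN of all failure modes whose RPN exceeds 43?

RPN = Severity × Occurrence × Detection:
  A: 1 × 2 × 2 = 4
  B: 3 × 4 × 4 = 48
  C: 5 × 2 × 2 = 20
  D: 1 × 5 × 5 = 25
  E: 5 × 5 × 3 = 75
  F: 3 × 2 × 4 = 24
  G: 4 × 5 × 3 = 60
  H: 2 × 4 × 5 = 40
RPN > 43: B (48), E (75), G (60).
Sum: 48 + 75 + 60 = 183.

183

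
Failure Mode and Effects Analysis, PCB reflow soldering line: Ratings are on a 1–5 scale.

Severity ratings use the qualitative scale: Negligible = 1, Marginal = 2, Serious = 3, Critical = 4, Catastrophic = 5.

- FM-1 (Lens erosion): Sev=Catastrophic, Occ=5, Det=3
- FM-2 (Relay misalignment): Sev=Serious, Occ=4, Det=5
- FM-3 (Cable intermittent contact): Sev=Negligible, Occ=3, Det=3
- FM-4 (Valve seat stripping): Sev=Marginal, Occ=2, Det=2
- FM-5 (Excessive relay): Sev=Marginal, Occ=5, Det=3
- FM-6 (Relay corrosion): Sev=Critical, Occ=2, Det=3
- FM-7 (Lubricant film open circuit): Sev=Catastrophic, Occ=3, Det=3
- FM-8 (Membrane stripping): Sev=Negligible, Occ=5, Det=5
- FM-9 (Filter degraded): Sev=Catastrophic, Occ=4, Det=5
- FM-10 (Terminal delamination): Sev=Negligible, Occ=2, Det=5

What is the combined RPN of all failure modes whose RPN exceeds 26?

310

RPN = Severity × Occurrence × Detection:
  FM-1: 5 × 5 × 3 = 75
  FM-2: 3 × 4 × 5 = 60
  FM-3: 1 × 3 × 3 = 9
  FM-4: 2 × 2 × 2 = 8
  FM-5: 2 × 5 × 3 = 30
  FM-6: 4 × 2 × 3 = 24
  FM-7: 5 × 3 × 3 = 45
  FM-8: 1 × 5 × 5 = 25
  FM-9: 5 × 4 × 5 = 100
  FM-10: 1 × 2 × 5 = 10
RPN > 26: FM-1 (75), FM-2 (60), FM-5 (30), FM-7 (45), FM-9 (100).
Sum: 75 + 60 + 30 + 45 + 100 = 310.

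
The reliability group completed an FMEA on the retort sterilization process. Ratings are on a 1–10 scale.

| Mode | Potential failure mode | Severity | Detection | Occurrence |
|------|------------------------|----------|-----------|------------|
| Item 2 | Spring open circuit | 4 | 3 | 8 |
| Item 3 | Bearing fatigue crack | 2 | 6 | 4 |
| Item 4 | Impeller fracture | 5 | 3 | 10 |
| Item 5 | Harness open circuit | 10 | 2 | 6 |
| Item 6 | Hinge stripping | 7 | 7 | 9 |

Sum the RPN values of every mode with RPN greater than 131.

591

RPN = Severity × Occurrence × Detection:
  Item 2: 4 × 8 × 3 = 96
  Item 3: 2 × 4 × 6 = 48
  Item 4: 5 × 10 × 3 = 150
  Item 5: 10 × 6 × 2 = 120
  Item 6: 7 × 9 × 7 = 441
RPN > 131: Item 4 (150), Item 6 (441).
Sum: 150 + 441 = 591.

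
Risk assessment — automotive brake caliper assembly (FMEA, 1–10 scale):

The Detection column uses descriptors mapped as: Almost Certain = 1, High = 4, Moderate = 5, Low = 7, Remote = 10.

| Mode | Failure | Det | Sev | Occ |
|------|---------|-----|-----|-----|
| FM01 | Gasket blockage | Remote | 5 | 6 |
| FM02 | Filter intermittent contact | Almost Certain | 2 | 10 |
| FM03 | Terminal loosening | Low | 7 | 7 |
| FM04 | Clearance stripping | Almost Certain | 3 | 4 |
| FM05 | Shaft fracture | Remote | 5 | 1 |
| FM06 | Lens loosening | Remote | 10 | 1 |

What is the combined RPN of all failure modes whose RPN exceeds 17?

RPN = Severity × Occurrence × Detection:
  FM01: 5 × 6 × 10 = 300
  FM02: 2 × 10 × 1 = 20
  FM03: 7 × 7 × 7 = 343
  FM04: 3 × 4 × 1 = 12
  FM05: 5 × 1 × 10 = 50
  FM06: 10 × 1 × 10 = 100
RPN > 17: FM01 (300), FM02 (20), FM03 (343), FM05 (50), FM06 (100).
Sum: 300 + 20 + 343 + 50 + 100 = 813.

813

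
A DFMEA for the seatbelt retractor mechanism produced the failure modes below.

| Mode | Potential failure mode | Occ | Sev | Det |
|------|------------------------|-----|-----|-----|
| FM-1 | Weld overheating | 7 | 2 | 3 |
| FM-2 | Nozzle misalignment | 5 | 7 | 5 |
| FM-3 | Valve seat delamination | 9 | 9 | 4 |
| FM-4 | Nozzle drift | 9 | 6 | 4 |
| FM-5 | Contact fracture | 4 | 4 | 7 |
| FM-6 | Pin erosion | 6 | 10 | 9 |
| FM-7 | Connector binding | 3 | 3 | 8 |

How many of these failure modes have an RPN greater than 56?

6

RPN = Severity × Occurrence × Detection:
  FM-1: 2 × 7 × 3 = 42
  FM-2: 7 × 5 × 5 = 175
  FM-3: 9 × 9 × 4 = 324
  FM-4: 6 × 9 × 4 = 216
  FM-5: 4 × 4 × 7 = 112
  FM-6: 10 × 6 × 9 = 540
  FM-7: 3 × 3 × 8 = 72
Modes with RPN > 56: FM-2 (175), FM-3 (324), FM-4 (216), FM-5 (112), FM-6 (540), FM-7 (72) → 6.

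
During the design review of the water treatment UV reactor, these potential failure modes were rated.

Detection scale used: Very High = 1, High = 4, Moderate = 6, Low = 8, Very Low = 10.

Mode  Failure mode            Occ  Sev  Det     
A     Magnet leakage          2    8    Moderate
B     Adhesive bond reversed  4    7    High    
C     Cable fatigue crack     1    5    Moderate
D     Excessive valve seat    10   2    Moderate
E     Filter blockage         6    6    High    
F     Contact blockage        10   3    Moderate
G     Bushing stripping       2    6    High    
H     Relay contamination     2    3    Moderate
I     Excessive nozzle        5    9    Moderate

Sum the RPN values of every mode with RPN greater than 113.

RPN = Severity × Occurrence × Detection:
  A: 8 × 2 × 6 = 96
  B: 7 × 4 × 4 = 112
  C: 5 × 1 × 6 = 30
  D: 2 × 10 × 6 = 120
  E: 6 × 6 × 4 = 144
  F: 3 × 10 × 6 = 180
  G: 6 × 2 × 4 = 48
  H: 3 × 2 × 6 = 36
  I: 9 × 5 × 6 = 270
RPN > 113: D (120), E (144), F (180), I (270).
Sum: 120 + 144 + 180 + 270 = 714.

714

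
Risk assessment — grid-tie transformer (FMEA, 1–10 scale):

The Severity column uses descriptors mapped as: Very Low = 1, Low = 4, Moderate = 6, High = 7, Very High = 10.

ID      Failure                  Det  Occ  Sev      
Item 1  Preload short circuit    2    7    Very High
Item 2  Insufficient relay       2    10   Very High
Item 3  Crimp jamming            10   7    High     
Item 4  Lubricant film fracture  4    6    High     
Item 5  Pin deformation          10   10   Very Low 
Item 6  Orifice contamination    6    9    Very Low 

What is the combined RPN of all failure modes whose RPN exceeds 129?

RPN = Severity × Occurrence × Detection:
  Item 1: 10 × 7 × 2 = 140
  Item 2: 10 × 10 × 2 = 200
  Item 3: 7 × 7 × 10 = 490
  Item 4: 7 × 6 × 4 = 168
  Item 5: 1 × 10 × 10 = 100
  Item 6: 1 × 9 × 6 = 54
RPN > 129: Item 1 (140), Item 2 (200), Item 3 (490), Item 4 (168).
Sum: 140 + 200 + 490 + 168 = 998.

998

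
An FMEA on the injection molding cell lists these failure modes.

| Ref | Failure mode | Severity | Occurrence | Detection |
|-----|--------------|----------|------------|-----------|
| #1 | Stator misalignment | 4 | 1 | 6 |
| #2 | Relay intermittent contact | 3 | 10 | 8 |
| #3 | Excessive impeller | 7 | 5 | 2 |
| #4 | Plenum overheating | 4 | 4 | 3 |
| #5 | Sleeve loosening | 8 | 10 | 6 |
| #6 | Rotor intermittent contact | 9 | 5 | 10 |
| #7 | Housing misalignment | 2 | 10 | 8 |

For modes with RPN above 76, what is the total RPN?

1330

RPN = Severity × Occurrence × Detection:
  #1: 4 × 1 × 6 = 24
  #2: 3 × 10 × 8 = 240
  #3: 7 × 5 × 2 = 70
  #4: 4 × 4 × 3 = 48
  #5: 8 × 10 × 6 = 480
  #6: 9 × 5 × 10 = 450
  #7: 2 × 10 × 8 = 160
RPN > 76: #2 (240), #5 (480), #6 (450), #7 (160).
Sum: 240 + 480 + 450 + 160 = 1330.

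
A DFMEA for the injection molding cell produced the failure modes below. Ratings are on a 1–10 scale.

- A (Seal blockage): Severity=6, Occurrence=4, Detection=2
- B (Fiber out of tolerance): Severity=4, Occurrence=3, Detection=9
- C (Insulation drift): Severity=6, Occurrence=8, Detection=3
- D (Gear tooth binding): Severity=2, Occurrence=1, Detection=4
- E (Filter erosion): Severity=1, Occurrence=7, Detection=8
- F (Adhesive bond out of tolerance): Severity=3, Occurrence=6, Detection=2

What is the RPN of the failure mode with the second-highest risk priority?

RPN = Severity × Occurrence × Detection:
  A: 6 × 4 × 2 = 48
  B: 4 × 3 × 9 = 108
  C: 6 × 8 × 3 = 144
  D: 2 × 1 × 4 = 8
  E: 1 × 7 × 8 = 56
  F: 3 × 6 × 2 = 36
Sorted descending: 144, 108, 56, 48, 36, 8.
The second-highest RPN is 108 (B).

108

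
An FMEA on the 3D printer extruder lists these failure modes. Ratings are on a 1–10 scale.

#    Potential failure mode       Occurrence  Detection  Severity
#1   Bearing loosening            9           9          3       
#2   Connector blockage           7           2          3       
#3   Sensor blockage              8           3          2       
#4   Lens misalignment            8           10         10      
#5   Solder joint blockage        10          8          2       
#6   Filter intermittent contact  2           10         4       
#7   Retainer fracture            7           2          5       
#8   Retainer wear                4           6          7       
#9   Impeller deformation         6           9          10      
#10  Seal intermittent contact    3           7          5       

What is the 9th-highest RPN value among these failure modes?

RPN = Severity × Occurrence × Detection:
  #1: 3 × 9 × 9 = 243
  #2: 3 × 7 × 2 = 42
  #3: 2 × 8 × 3 = 48
  #4: 10 × 8 × 10 = 800
  #5: 2 × 10 × 8 = 160
  #6: 4 × 2 × 10 = 80
  #7: 5 × 7 × 2 = 70
  #8: 7 × 4 × 6 = 168
  #9: 10 × 6 × 9 = 540
  #10: 5 × 3 × 7 = 105
Sorted descending: 800, 540, 243, 168, 160, 105, 80, 70, 48, 42.
The 9th-highest RPN is 48 (#3).

48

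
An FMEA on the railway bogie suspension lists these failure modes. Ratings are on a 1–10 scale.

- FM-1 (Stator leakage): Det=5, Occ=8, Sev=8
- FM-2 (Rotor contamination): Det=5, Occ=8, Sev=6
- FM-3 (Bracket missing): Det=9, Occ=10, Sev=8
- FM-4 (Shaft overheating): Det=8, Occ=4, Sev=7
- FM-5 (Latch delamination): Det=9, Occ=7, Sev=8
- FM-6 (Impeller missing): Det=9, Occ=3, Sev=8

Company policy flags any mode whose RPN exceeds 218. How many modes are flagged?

RPN = Severity × Occurrence × Detection:
  FM-1: 8 × 8 × 5 = 320
  FM-2: 6 × 8 × 5 = 240
  FM-3: 8 × 10 × 9 = 720
  FM-4: 7 × 4 × 8 = 224
  FM-5: 8 × 7 × 9 = 504
  FM-6: 8 × 3 × 9 = 216
Modes with RPN > 218: FM-1 (320), FM-2 (240), FM-3 (720), FM-4 (224), FM-5 (504) → 5.

5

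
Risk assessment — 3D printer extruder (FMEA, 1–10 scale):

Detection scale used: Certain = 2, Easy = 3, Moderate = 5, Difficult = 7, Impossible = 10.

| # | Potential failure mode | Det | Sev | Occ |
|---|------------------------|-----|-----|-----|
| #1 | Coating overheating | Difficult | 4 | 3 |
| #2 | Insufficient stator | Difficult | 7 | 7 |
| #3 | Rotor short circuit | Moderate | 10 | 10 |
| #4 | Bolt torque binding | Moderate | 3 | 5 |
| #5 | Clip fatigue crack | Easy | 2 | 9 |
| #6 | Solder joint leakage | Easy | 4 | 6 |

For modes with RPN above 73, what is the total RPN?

RPN = Severity × Occurrence × Detection:
  #1: 4 × 3 × 7 = 84
  #2: 7 × 7 × 7 = 343
  #3: 10 × 10 × 5 = 500
  #4: 3 × 5 × 5 = 75
  #5: 2 × 9 × 3 = 54
  #6: 4 × 6 × 3 = 72
RPN > 73: #1 (84), #2 (343), #3 (500), #4 (75).
Sum: 84 + 343 + 500 + 75 = 1002.

1002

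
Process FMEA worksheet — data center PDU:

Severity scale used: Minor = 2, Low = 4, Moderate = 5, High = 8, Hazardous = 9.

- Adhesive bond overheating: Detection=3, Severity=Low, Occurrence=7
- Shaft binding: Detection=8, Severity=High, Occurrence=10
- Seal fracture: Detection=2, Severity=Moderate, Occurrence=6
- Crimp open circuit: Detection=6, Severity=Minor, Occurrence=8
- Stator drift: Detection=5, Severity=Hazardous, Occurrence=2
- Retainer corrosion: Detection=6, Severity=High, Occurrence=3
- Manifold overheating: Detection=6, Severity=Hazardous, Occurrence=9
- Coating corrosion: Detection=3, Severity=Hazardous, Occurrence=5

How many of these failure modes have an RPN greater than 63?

RPN = Severity × Occurrence × Detection:
  Adhesive bond overheating: 4 × 7 × 3 = 84
  Shaft binding: 8 × 10 × 8 = 640
  Seal fracture: 5 × 6 × 2 = 60
  Crimp open circuit: 2 × 8 × 6 = 96
  Stator drift: 9 × 2 × 5 = 90
  Retainer corrosion: 8 × 3 × 6 = 144
  Manifold overheating: 9 × 9 × 6 = 486
  Coating corrosion: 9 × 5 × 3 = 135
Modes with RPN > 63: Adhesive bond overheating (84), Shaft binding (640), Crimp open circuit (96), Stator drift (90), Retainer corrosion (144), Manifold overheating (486), Coating corrosion (135) → 7.

7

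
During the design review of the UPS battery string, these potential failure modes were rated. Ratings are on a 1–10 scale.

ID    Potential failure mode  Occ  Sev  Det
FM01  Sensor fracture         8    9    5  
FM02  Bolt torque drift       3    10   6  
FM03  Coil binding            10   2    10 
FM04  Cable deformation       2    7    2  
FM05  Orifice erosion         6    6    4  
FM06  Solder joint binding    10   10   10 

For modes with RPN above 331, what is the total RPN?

RPN = Severity × Occurrence × Detection:
  FM01: 9 × 8 × 5 = 360
  FM02: 10 × 3 × 6 = 180
  FM03: 2 × 10 × 10 = 200
  FM04: 7 × 2 × 2 = 28
  FM05: 6 × 6 × 4 = 144
  FM06: 10 × 10 × 10 = 1000
RPN > 331: FM01 (360), FM06 (1000).
Sum: 360 + 1000 = 1360.

1360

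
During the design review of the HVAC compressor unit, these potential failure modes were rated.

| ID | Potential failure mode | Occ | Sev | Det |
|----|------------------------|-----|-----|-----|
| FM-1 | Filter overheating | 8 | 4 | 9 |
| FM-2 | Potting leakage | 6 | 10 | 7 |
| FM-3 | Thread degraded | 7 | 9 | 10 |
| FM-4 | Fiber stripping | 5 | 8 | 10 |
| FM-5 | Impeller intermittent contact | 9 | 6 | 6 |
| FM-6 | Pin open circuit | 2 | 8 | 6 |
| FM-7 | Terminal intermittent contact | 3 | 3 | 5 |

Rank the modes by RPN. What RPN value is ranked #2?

RPN = Severity × Occurrence × Detection:
  FM-1: 4 × 8 × 9 = 288
  FM-2: 10 × 6 × 7 = 420
  FM-3: 9 × 7 × 10 = 630
  FM-4: 8 × 5 × 10 = 400
  FM-5: 6 × 9 × 6 = 324
  FM-6: 8 × 2 × 6 = 96
  FM-7: 3 × 3 × 5 = 45
Sorted descending: 630, 420, 400, 324, 288, 96, 45.
The second-highest RPN is 420 (FM-2).

420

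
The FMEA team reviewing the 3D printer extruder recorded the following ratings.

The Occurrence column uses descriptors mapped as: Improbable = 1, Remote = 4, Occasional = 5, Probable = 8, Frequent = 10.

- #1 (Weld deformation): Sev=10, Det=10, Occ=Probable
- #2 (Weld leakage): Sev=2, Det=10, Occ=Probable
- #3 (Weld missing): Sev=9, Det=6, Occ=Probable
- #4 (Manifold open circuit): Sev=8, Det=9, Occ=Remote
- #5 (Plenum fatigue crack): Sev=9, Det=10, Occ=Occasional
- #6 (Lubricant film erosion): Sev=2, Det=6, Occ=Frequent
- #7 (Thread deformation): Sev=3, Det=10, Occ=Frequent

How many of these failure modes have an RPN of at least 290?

RPN = Severity × Occurrence × Detection:
  #1: 10 × 8 × 10 = 800
  #2: 2 × 8 × 10 = 160
  #3: 9 × 8 × 6 = 432
  #4: 8 × 4 × 9 = 288
  #5: 9 × 5 × 10 = 450
  #6: 2 × 10 × 6 = 120
  #7: 3 × 10 × 10 = 300
Modes with RPN ≥ 290: #1 (800), #3 (432), #5 (450), #7 (300) → 4.

4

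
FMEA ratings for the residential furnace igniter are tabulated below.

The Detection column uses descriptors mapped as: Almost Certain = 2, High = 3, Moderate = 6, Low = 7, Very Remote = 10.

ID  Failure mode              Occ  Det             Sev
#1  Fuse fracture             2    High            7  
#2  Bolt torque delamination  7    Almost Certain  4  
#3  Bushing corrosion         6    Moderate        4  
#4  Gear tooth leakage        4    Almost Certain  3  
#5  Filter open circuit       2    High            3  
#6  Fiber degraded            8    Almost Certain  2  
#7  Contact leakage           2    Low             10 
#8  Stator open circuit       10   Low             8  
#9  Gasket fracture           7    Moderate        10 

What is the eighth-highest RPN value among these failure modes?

24

RPN = Severity × Occurrence × Detection:
  #1: 7 × 2 × 3 = 42
  #2: 4 × 7 × 2 = 56
  #3: 4 × 6 × 6 = 144
  #4: 3 × 4 × 2 = 24
  #5: 3 × 2 × 3 = 18
  #6: 2 × 8 × 2 = 32
  #7: 10 × 2 × 7 = 140
  #8: 8 × 10 × 7 = 560
  #9: 10 × 7 × 6 = 420
Sorted descending: 560, 420, 144, 140, 56, 42, 32, 24, 18.
The eighth-highest RPN is 24 (#4).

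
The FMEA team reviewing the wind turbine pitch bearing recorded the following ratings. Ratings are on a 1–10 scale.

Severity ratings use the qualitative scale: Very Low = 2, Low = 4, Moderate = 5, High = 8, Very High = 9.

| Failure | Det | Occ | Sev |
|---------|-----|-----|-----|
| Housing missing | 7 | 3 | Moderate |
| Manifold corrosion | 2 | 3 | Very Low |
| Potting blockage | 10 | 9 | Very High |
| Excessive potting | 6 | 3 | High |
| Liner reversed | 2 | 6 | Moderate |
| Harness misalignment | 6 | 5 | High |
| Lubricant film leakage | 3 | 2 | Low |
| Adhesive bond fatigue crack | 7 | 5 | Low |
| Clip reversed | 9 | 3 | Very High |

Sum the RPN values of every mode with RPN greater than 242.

RPN = Severity × Occurrence × Detection:
  Housing missing: 5 × 3 × 7 = 105
  Manifold corrosion: 2 × 3 × 2 = 12
  Potting blockage: 9 × 9 × 10 = 810
  Excessive potting: 8 × 3 × 6 = 144
  Liner reversed: 5 × 6 × 2 = 60
  Harness misalignment: 8 × 5 × 6 = 240
  Lubricant film leakage: 4 × 2 × 3 = 24
  Adhesive bond fatigue crack: 4 × 5 × 7 = 140
  Clip reversed: 9 × 3 × 9 = 243
RPN > 242: Potting blockage (810), Clip reversed (243).
Sum: 810 + 243 = 1053.

1053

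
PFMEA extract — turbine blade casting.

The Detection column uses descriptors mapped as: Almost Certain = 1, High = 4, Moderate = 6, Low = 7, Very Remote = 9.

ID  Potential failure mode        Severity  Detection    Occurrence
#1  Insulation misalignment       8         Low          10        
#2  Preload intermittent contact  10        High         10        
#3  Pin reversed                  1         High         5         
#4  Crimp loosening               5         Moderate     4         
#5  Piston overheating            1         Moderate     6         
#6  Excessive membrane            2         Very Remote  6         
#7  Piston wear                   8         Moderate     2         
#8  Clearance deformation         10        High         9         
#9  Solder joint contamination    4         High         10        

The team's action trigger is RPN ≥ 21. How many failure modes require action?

RPN = Severity × Occurrence × Detection:
  #1: 8 × 10 × 7 = 560
  #2: 10 × 10 × 4 = 400
  #3: 1 × 5 × 4 = 20
  #4: 5 × 4 × 6 = 120
  #5: 1 × 6 × 6 = 36
  #6: 2 × 6 × 9 = 108
  #7: 8 × 2 × 6 = 96
  #8: 10 × 9 × 4 = 360
  #9: 4 × 10 × 4 = 160
Modes with RPN ≥ 21: #1 (560), #2 (400), #4 (120), #5 (36), #6 (108), #7 (96), #8 (360), #9 (160) → 8.

8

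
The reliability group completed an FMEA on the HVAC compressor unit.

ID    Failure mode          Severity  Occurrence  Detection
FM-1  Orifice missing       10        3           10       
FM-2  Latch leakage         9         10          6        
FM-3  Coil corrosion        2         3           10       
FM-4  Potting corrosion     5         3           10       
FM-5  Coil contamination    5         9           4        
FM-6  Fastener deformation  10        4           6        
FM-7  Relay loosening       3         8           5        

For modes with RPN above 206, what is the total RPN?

RPN = Severity × Occurrence × Detection:
  FM-1: 10 × 3 × 10 = 300
  FM-2: 9 × 10 × 6 = 540
  FM-3: 2 × 3 × 10 = 60
  FM-4: 5 × 3 × 10 = 150
  FM-5: 5 × 9 × 4 = 180
  FM-6: 10 × 4 × 6 = 240
  FM-7: 3 × 8 × 5 = 120
RPN > 206: FM-1 (300), FM-2 (540), FM-6 (240).
Sum: 300 + 540 + 240 = 1080.

1080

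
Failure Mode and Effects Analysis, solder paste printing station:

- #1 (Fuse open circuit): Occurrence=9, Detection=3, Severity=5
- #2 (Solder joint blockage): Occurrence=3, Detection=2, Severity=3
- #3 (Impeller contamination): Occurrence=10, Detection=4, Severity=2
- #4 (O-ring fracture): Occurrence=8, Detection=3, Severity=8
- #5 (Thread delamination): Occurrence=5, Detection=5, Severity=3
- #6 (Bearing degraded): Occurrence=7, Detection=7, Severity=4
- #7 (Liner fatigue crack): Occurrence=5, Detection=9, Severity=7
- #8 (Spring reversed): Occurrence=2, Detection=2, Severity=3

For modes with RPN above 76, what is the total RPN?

RPN = Severity × Occurrence × Detection:
  #1: 5 × 9 × 3 = 135
  #2: 3 × 3 × 2 = 18
  #3: 2 × 10 × 4 = 80
  #4: 8 × 8 × 3 = 192
  #5: 3 × 5 × 5 = 75
  #6: 4 × 7 × 7 = 196
  #7: 7 × 5 × 9 = 315
  #8: 3 × 2 × 2 = 12
RPN > 76: #1 (135), #3 (80), #4 (192), #6 (196), #7 (315).
Sum: 135 + 80 + 192 + 196 + 315 = 918.

918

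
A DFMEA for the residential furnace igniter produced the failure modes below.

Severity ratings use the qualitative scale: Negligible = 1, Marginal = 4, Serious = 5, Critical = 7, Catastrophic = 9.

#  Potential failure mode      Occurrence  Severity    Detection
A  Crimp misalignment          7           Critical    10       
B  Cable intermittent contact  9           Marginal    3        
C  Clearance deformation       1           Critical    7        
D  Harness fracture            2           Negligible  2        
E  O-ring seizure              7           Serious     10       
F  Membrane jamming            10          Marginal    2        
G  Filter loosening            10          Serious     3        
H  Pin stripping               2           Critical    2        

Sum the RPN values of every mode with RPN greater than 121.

RPN = Severity × Occurrence × Detection:
  A: 7 × 7 × 10 = 490
  B: 4 × 9 × 3 = 108
  C: 7 × 1 × 7 = 49
  D: 1 × 2 × 2 = 4
  E: 5 × 7 × 10 = 350
  F: 4 × 10 × 2 = 80
  G: 5 × 10 × 3 = 150
  H: 7 × 2 × 2 = 28
RPN > 121: A (490), E (350), G (150).
Sum: 490 + 350 + 150 = 990.

990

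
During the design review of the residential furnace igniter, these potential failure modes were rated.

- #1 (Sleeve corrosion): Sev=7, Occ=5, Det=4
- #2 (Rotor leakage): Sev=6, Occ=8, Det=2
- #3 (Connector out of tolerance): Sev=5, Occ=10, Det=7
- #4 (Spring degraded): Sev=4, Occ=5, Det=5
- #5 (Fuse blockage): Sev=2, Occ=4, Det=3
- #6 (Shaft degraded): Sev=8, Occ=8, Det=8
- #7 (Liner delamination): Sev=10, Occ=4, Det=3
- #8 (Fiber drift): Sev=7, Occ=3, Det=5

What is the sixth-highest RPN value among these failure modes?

RPN = Severity × Occurrence × Detection:
  #1: 7 × 5 × 4 = 140
  #2: 6 × 8 × 2 = 96
  #3: 5 × 10 × 7 = 350
  #4: 4 × 5 × 5 = 100
  #5: 2 × 4 × 3 = 24
  #6: 8 × 8 × 8 = 512
  #7: 10 × 4 × 3 = 120
  #8: 7 × 3 × 5 = 105
Sorted descending: 512, 350, 140, 120, 105, 100, 96, 24.
The sixth-highest RPN is 100 (#4).

100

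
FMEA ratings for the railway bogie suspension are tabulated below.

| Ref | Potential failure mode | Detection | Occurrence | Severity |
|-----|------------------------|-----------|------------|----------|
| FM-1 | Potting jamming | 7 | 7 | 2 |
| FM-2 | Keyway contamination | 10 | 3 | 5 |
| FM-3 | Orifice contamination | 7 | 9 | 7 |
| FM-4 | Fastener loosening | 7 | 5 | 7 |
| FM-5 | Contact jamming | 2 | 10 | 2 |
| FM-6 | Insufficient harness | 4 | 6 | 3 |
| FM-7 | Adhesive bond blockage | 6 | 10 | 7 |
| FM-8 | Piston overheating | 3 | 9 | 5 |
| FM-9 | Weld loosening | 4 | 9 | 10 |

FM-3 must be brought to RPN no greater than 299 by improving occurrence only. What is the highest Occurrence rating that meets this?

FM-3: S=7, O=9, D=7 → current RPN = 441.
Fixed product = 49. Need 49 × O ≤ 299, so O ≤ 299/49 = 6.10.
Maximum integer Occurrence rating = 6 (gives RPN 294; O=7 would give 343 > 299).

6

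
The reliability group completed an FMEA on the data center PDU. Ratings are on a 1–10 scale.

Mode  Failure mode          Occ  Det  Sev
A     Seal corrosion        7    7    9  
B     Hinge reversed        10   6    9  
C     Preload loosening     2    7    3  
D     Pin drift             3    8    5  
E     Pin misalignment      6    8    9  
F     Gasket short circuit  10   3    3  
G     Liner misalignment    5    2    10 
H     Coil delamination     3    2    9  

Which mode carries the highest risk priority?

RPN = Severity × Occurrence × Detection:
  A: 9 × 7 × 7 = 441
  B: 9 × 10 × 6 = 540
  C: 3 × 2 × 7 = 42
  D: 5 × 3 × 8 = 120
  E: 9 × 6 × 8 = 432
  F: 3 × 10 × 3 = 90
  G: 10 × 5 × 2 = 100
  H: 9 × 3 × 2 = 54
Highest RPN is 540 → B.

B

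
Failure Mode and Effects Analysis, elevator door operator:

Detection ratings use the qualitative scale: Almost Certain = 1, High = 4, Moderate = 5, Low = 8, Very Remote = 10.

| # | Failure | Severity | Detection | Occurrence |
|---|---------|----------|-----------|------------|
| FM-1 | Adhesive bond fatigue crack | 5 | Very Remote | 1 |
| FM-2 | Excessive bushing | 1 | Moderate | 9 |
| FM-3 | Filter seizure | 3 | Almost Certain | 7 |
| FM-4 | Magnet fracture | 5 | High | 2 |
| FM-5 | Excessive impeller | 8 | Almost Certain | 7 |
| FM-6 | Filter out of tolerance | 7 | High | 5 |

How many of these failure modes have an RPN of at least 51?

2

RPN = Severity × Occurrence × Detection:
  FM-1: 5 × 1 × 10 = 50
  FM-2: 1 × 9 × 5 = 45
  FM-3: 3 × 7 × 1 = 21
  FM-4: 5 × 2 × 4 = 40
  FM-5: 8 × 7 × 1 = 56
  FM-6: 7 × 5 × 4 = 140
Modes with RPN ≥ 51: FM-5 (56), FM-6 (140) → 2.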